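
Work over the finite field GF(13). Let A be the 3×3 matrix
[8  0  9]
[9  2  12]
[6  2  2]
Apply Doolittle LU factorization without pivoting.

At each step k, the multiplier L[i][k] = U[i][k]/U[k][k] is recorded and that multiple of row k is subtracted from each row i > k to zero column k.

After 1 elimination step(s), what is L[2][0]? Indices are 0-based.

L[2][0] = 4

k=0: U[0][0]=8
  eliminate (1,0): mult=6, new row 1: (0, 2, 10); set L[1][0]=6
  eliminate (2,0): mult=4, new row 2: (0, 2, 5); set L[2][0]=4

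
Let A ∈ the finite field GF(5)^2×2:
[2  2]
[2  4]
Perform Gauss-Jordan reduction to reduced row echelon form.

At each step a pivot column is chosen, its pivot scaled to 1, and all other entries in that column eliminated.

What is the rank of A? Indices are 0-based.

rank = 2

pivot(0,0)=2: scale R0 → (1, 1)
  clear (1,0): R1 −= (2)R0 → (0, 2)
pivot(1,1)=2: scale R1 → (0, 1)
  clear (0,1): R0 −= (1)R1 → (1, 0)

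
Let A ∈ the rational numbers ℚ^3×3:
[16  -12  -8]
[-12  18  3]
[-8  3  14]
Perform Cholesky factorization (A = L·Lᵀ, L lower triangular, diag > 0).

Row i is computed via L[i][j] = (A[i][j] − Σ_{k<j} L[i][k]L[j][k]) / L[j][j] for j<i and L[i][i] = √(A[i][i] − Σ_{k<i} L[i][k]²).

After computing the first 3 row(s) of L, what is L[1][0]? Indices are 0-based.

L[1][0] = -3

Step 1: L[0][0] = √(16) = 4.
  L[1][0] = (-12) / L[0][0] = -3.
Step 2: L[1][1] = √(9) = 3.
  L[2][0] = (-8) / L[0][0] = -2.
  L[2][1] = (-3) / L[1][1] = -1.
Step 3: L[2][2] = √(9) = 3.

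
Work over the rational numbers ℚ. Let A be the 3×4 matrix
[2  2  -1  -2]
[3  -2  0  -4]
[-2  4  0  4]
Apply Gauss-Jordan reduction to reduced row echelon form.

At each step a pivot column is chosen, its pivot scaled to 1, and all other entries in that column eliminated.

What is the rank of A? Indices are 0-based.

rank = 3

step 1: normalize row 0 (÷2) = (1, 1, -1/2, -1)
  row 1: subtract 3×row0 = (0, -5, 3/2, -1)
  row 2: subtract -2×row0 = (0, 6, -1, 2)
step 2: normalize row 1 (÷-5) = (0, 1, -3/10, 1/5)
  row 0: subtract 1×row1 = (1, 0, -1/5, -6/5)
  row 2: subtract 6×row1 = (0, 0, 4/5, 4/5)
step 3: normalize row 2 (÷4/5) = (0, 0, 1, 1)
  row 0: subtract -1/5×row2 = (1, 0, 0, -1)
  row 1: subtract -3/10×row2 = (0, 1, 0, 1/2)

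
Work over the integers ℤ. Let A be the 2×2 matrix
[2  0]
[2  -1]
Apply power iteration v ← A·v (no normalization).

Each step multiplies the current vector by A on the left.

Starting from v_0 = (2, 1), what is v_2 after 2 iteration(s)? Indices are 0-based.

v_0 = (2, 1).
v_1 = A·v_0 = (4, 3).
v_2 = A·v_1 = (8, 5).

v_2 = (8, 5)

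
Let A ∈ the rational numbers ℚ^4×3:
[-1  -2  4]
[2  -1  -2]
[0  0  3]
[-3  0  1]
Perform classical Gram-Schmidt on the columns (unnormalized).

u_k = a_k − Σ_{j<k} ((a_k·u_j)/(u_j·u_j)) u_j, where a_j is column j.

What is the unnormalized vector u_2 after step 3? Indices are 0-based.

Step 1: u_0 = a_0 = (-1, 2, 0, -3).
Step 2: u_1 = a_1 − (0)·u_0 = (-2, -1, 0, 0).
Step 3: u_2 = a_2 − (-11/14)·u_0 − (-6/5)·u_1 = (57/70, -57/35, 3, -19/14).

u_2 = (57/70, -57/35, 3, -19/14)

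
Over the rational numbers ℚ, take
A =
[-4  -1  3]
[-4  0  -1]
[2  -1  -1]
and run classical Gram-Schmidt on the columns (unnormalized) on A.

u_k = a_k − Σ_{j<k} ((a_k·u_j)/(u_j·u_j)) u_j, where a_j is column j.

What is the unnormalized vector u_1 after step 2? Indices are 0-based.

u_1 = (-7/9, 2/9, -10/9)

Step 1: u_0 = a_0 = (-4, -4, 2).
Step 2: u_1 = a_1 − (1/18)·u_0 = (-7/9, 2/9, -10/9).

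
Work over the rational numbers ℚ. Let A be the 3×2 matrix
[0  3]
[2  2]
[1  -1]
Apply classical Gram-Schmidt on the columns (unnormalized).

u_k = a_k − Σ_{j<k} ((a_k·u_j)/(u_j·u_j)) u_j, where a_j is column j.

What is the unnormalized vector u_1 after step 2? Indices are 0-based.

Step 1: u_0 = a_0 = (0, 2, 1).
Step 2: u_1 = a_1 − (3/5)·u_0 = (3, 4/5, -8/5).

u_1 = (3, 4/5, -8/5)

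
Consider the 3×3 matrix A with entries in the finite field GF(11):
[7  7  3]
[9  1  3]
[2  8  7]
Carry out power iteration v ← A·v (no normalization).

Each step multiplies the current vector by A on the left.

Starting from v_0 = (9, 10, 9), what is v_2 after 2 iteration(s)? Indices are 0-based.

v_2 = (9, 6, 4)

v_0 = (9, 10, 9).
v_1 = A·v_0 = (6, 8, 7).
v_2 = A·v_1 = (9, 6, 4).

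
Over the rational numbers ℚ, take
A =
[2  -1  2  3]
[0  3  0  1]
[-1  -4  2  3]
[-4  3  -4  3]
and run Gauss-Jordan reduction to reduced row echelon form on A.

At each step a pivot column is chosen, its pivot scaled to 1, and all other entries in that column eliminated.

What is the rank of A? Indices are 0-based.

pivot(0,0)=2: scale R0 → (1, -1/2, 1, 3/2)
  clear (2,0): R2 −= (-1)R0 → (0, -9/2, 3, 9/2)
  clear (3,0): R3 −= (-4)R0 → (0, 1, 0, 9)
pivot(1,1)=3: scale R1 → (0, 1, 0, 1/3)
  clear (0,1): R0 −= (-1/2)R1 → (1, 0, 1, 5/3)
  clear (2,1): R2 −= (-9/2)R1 → (0, 0, 3, 6)
  clear (3,1): R3 −= (1)R1 → (0, 0, 0, 26/3)
pivot(2,2)=3: scale R2 → (0, 0, 1, 2)
  clear (0,2): R0 −= (1)R2 → (1, 0, 0, -1/3)
pivot(3,3)=26/3: scale R3 → (0, 0, 0, 1)
  clear (0,3): R0 −= (-1/3)R3 → (1, 0, 0, 0)
  clear (1,3): R1 −= (1/3)R3 → (0, 1, 0, 0)
  clear (2,3): R2 −= (2)R3 → (0, 0, 1, 0)

rank = 4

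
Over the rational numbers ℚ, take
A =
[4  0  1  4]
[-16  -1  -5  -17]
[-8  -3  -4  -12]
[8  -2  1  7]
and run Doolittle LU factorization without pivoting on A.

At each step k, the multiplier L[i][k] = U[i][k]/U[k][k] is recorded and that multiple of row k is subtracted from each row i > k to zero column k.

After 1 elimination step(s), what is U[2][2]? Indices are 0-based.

U[2][2] = -2

k=0: U[0][0]=4
  eliminate (1,0): mult=-4, new row 1: (0, -1, -1, -1); set L[1][0]=-4
  eliminate (2,0): mult=-2, new row 2: (0, -3, -2, -4); set L[2][0]=-2
  eliminate (3,0): mult=2, new row 3: (0, -2, -1, -1); set L[3][0]=2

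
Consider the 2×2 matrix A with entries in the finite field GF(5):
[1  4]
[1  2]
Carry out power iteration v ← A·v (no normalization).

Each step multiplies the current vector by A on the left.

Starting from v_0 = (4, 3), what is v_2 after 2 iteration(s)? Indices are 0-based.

v_0 = (4, 3).
v_1 = A·v_0 = (1, 0).
v_2 = A·v_1 = (1, 1).

v_2 = (1, 1)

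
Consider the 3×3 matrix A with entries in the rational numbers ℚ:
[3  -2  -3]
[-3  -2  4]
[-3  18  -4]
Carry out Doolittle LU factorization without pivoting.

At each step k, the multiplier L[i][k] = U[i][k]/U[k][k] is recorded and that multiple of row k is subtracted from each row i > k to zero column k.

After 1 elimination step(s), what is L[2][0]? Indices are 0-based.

[col 0] pivot 3
  R1 -= -1*R0 → (0, -4, 1)  (L[1][0] := -1)
  R2 -= -1*R0 → (0, 16, -7)  (L[2][0] := -1)

L[2][0] = -1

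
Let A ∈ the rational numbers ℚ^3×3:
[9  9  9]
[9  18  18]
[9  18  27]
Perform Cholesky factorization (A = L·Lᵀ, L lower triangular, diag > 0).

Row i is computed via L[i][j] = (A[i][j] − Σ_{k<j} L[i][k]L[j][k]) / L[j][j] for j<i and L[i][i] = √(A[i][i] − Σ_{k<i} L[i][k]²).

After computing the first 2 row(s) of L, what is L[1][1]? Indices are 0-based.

L[1][1] = 3

Step 1: L[0][0] = √(9) = 3.
  L[1][0] = (9) / L[0][0] = 3.
Step 2: L[1][1] = √(9) = 3.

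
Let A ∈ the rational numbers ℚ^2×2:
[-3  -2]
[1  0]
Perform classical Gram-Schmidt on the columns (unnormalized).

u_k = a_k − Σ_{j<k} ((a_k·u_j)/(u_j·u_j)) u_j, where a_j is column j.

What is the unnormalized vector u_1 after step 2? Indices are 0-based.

Step 1: u_0 = a_0 = (-3, 1).
Step 2: u_1 = a_1 − (3/5)·u_0 = (-1/5, -3/5).

u_1 = (-1/5, -3/5)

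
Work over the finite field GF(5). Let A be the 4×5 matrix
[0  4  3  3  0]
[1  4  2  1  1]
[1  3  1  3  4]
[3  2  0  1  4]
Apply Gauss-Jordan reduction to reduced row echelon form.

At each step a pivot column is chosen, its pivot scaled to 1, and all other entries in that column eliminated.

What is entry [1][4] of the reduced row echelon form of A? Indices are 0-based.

M[1][4] = 1

[1] R0 <-> R1
[1] R0 /= 1  ⇒  (1, 4, 2, 1, 1)
     R2 -= 1·R0  ⇒  (0, 4, 4, 2, 3)
     R3 -= 3·R0  ⇒  (0, 0, 4, 3, 1)
[2] R1 /= 4  ⇒  (0, 1, 2, 2, 0)
     R0 -= 4·R1  ⇒  (1, 0, 4, 3, 1)
     R2 -= 4·R1  ⇒  (0, 0, 1, 4, 3)
[3] R2 /= 1  ⇒  (0, 0, 1, 4, 3)
     R0 -= 4·R2  ⇒  (1, 0, 0, 2, 4)
     R1 -= 2·R2  ⇒  (0, 1, 0, 4, 4)
     R3 -= 4·R2  ⇒  (0, 0, 0, 2, 4)
[4] R3 /= 2  ⇒  (0, 0, 0, 1, 2)
     R0 -= 2·R3  ⇒  (1, 0, 0, 0, 0)
     R1 -= 4·R3  ⇒  (0, 1, 0, 0, 1)
     R2 -= 4·R3  ⇒  (0, 0, 1, 0, 0)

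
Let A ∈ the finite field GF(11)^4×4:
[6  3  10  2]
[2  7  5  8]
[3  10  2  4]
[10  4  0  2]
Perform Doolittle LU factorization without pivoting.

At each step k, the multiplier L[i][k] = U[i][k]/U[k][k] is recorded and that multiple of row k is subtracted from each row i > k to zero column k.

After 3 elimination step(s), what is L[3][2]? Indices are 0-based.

Step 1: pivot at (0,0) is 6.
  row1 ← row1 − (4)·row0  ⇒  L[1][0]=4, U row1=(0, 6, 9, 0)
  row2 ← row2 − (6)·row0  ⇒  L[2][0]=6, U row2=(0, 3, 8, 3)
  row3 ← row3 − (9)·row0  ⇒  L[3][0]=9, U row3=(0, 10, 9, 6)
Step 2: pivot at (1,1) is 6.
  row2 ← row2 − (6)·row1  ⇒  L[2][1]=6, U row2=(0, 0, 9, 3)
  row3 ← row3 − (9)·row1  ⇒  L[3][1]=9, U row3=(0, 0, 5, 6)
Step 3: pivot at (2,2) is 9.
  row3 ← row3 − (3)·row2  ⇒  L[3][2]=3, U row3=(0, 0, 0, 8)

L[3][2] = 3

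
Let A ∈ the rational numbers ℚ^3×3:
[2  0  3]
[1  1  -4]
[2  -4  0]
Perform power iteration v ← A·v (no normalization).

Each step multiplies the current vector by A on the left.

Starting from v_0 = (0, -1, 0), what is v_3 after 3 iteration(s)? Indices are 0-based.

v_0 = (0, -1, 0).
v_1 = A·v_0 = (0, -1, 4).
v_2 = A·v_1 = (12, -17, 4).
v_3 = A·v_2 = (36, -21, 92).

v_3 = (36, -21, 92)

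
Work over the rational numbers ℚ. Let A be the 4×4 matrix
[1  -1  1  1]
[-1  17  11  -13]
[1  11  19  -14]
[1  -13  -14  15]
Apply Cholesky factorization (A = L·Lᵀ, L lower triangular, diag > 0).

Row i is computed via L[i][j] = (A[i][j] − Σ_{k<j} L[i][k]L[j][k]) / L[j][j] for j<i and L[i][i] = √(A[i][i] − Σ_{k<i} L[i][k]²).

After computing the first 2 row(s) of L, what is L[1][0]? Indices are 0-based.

Step 1: L[0][0] = √(1) = 1.
  L[1][0] = (-1) / L[0][0] = -1.
Step 2: L[1][1] = √(16) = 4.

L[1][0] = -1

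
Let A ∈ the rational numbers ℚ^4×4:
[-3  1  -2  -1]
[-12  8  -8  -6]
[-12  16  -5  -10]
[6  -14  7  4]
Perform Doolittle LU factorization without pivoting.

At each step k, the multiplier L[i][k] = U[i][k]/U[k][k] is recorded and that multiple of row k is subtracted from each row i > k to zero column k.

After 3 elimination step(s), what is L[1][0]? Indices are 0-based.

L[1][0] = 4

k=0: U[0][0]=-3
  eliminate (1,0): mult=4, new row 1: (0, 4, 0, -2); set L[1][0]=4
  eliminate (2,0): mult=4, new row 2: (0, 12, 3, -6); set L[2][0]=4
  eliminate (3,0): mult=-2, new row 3: (0, -12, 3, 2); set L[3][0]=-2
k=1: U[1][1]=4
  eliminate (2,1): mult=3, new row 2: (0, 0, 3, 0); set L[2][1]=3
  eliminate (3,1): mult=-3, new row 3: (0, 0, 3, -4); set L[3][1]=-3
k=2: U[2][2]=3
  eliminate (3,2): mult=1, new row 3: (0, 0, 0, -4); set L[3][2]=1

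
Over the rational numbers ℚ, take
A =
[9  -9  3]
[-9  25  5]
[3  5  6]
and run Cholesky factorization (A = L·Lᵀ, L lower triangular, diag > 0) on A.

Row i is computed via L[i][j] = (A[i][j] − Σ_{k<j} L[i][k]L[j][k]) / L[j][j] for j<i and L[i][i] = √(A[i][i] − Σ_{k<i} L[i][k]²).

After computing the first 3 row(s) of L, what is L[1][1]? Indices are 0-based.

L[1][1] = 4

Step 1: L[0][0] = √(9) = 3.
  L[1][0] = (-9) / L[0][0] = -3.
Step 2: L[1][1] = √(16) = 4.
  L[2][0] = (3) / L[0][0] = 1.
  L[2][1] = (8) / L[1][1] = 2.
Step 3: L[2][2] = √(1) = 1.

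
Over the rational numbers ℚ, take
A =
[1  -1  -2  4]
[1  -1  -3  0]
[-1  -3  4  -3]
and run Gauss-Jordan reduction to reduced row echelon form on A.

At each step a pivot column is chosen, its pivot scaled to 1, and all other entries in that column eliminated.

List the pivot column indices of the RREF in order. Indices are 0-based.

pivot(0,0)=1: scale R0 → (1, -1, -2, 4)
  clear (1,0): R1 −= (1)R0 → (0, 0, -1, -4)
  clear (2,0): R2 −= (-1)R0 → (0, -4, 2, 1)
pivot(1,1): swap R1↔R2
pivot(1,1)=-4: scale R1 → (0, 1, -1/2, -1/4)
  clear (0,1): R0 −= (-1)R1 → (1, 0, -5/2, 15/4)
pivot(2,2)=-1: scale R2 → (0, 0, 1, 4)
  clear (0,2): R0 −= (-5/2)R2 → (1, 0, 0, 55/4)
  clear (1,2): R1 −= (-1/2)R2 → (0, 1, 0, 7/4)

pivot columns: 0, 1, 2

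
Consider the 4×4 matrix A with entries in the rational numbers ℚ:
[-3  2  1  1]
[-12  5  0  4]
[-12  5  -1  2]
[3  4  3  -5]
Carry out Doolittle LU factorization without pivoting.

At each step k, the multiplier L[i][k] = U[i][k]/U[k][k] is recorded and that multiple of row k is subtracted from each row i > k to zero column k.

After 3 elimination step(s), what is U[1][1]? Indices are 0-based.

U[1][1] = -3

k=0: U[0][0]=-3
  eliminate (1,0): mult=4, new row 1: (0, -3, -4, 0); set L[1][0]=4
  eliminate (2,0): mult=4, new row 2: (0, -3, -5, -2); set L[2][0]=4
  eliminate (3,0): mult=-1, new row 3: (0, 6, 4, -4); set L[3][0]=-1
k=1: U[1][1]=-3
  eliminate (2,1): mult=1, new row 2: (0, 0, -1, -2); set L[2][1]=1
  eliminate (3,1): mult=-2, new row 3: (0, 0, -4, -4); set L[3][1]=-2
k=2: U[2][2]=-1
  eliminate (3,2): mult=4, new row 3: (0, 0, 0, 4); set L[3][2]=4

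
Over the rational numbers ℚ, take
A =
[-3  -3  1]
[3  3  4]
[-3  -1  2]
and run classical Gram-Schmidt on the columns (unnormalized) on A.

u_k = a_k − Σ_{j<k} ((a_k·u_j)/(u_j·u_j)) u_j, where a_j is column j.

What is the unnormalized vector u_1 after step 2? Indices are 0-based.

Step 1: u_0 = a_0 = (-3, 3, -3).
Step 2: u_1 = a_1 − (7/9)·u_0 = (-2/3, 2/3, 4/3).

u_1 = (-2/3, 2/3, 4/3)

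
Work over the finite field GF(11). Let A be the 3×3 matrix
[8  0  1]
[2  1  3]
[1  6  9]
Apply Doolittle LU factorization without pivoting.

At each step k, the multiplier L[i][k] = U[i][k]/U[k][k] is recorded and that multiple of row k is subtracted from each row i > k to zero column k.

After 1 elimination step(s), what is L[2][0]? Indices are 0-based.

L[2][0] = 7

Step 1: pivot at (0,0) is 8.
  row1 ← row1 − (3)·row0  ⇒  L[1][0]=3, U row1=(0, 1, 0)
  row2 ← row2 − (7)·row0  ⇒  L[2][0]=7, U row2=(0, 6, 2)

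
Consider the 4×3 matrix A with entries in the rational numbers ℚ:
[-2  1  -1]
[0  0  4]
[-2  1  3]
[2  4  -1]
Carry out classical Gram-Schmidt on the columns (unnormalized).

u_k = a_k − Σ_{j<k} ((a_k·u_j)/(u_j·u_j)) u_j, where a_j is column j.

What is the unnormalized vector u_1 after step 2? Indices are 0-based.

u_1 = (5/3, 0, 5/3, 10/3)

Step 1: u_0 = a_0 = (-2, 0, -2, 2).
Step 2: u_1 = a_1 − (1/3)·u_0 = (5/3, 0, 5/3, 10/3).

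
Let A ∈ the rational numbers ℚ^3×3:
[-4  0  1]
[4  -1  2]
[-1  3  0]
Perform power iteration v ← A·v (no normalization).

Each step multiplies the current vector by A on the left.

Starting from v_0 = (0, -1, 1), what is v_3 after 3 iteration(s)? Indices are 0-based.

v_3 = (36, -7, -8)

v_0 = (0, -1, 1).
v_1 = A·v_0 = (1, 3, -3).
v_2 = A·v_1 = (-7, -5, 8).
v_3 = A·v_2 = (36, -7, -8).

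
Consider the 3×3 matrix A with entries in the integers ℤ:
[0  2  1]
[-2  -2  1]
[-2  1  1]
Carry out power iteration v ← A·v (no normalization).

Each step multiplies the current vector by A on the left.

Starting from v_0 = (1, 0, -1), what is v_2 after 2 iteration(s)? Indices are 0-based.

v_0 = (1, 0, -1).
v_1 = A·v_0 = (-1, -3, -3).
v_2 = A·v_1 = (-9, 5, -4).

v_2 = (-9, 5, -4)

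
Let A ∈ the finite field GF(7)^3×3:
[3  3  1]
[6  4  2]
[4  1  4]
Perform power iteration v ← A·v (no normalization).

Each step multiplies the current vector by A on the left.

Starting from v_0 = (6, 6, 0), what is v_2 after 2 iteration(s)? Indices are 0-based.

v_0 = (6, 6, 0).
v_1 = A·v_0 = (1, 4, 2).
v_2 = A·v_1 = (3, 5, 2).

v_2 = (3, 5, 2)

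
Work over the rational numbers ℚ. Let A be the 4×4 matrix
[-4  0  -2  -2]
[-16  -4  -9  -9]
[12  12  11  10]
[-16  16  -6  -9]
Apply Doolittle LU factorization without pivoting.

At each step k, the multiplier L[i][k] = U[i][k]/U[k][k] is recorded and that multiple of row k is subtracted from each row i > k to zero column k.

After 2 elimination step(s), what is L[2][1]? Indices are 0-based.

Step 1: pivot at (0,0) is -4.
  row1 ← row1 − (4)·row0  ⇒  L[1][0]=4, U row1=(0, -4, -1, -1)
  row2 ← row2 − (-3)·row0  ⇒  L[2][0]=-3, U row2=(0, 12, 5, 4)
  row3 ← row3 − (4)·row0  ⇒  L[3][0]=4, U row3=(0, 16, 2, -1)
Step 2: pivot at (1,1) is -4.
  row2 ← row2 − (-3)·row1  ⇒  L[2][1]=-3, U row2=(0, 0, 2, 1)
  row3 ← row3 − (-4)·row1  ⇒  L[3][1]=-4, U row3=(0, 0, -2, -5)

L[2][1] = -3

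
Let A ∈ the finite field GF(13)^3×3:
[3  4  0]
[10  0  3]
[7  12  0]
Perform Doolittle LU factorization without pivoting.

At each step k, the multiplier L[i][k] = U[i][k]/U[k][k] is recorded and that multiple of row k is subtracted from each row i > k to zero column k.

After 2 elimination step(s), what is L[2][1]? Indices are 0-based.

k=0: U[0][0]=3
  eliminate (1,0): mult=12, new row 1: (0, 4, 3); set L[1][0]=12
  eliminate (2,0): mult=11, new row 2: (0, 7, 0); set L[2][0]=11
k=1: U[1][1]=4
  eliminate (2,1): mult=5, new row 2: (0, 0, 11); set L[2][1]=5

L[2][1] = 5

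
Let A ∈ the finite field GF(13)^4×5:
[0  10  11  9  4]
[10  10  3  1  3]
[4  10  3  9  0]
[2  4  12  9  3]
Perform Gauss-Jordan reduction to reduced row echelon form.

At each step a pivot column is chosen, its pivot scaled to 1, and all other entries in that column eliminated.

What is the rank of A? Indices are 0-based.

rank = 4

pivot(0,0): swap R0↔R1
pivot(0,0)=10: scale R0 → (1, 1, 12, 4, 12)
  clear (2,0): R2 −= (4)R0 → (0, 6, 7, 6, 4)
  clear (3,0): R3 −= (2)R0 → (0, 2, 1, 1, 5)
pivot(1,1)=10: scale R1 → (0, 1, 5, 10, 3)
  clear (0,1): R0 −= (1)R1 → (1, 0, 7, 7, 9)
  clear (2,1): R2 −= (6)R1 → (0, 0, 3, 11, 12)
  clear (3,1): R3 −= (2)R1 → (0, 0, 4, 7, 12)
pivot(2,2)=3: scale R2 → (0, 0, 1, 8, 4)
  clear (0,2): R0 −= (7)R2 → (1, 0, 0, 3, 7)
  clear (1,2): R1 −= (5)R2 → (0, 1, 0, 9, 9)
  clear (3,2): R3 −= (4)R2 → (0, 0, 0, 1, 9)
pivot(3,3)=1: scale R3 → (0, 0, 0, 1, 9)
  clear (0,3): R0 −= (3)R3 → (1, 0, 0, 0, 6)
  clear (1,3): R1 −= (9)R3 → (0, 1, 0, 0, 6)
  clear (2,3): R2 −= (8)R3 → (0, 0, 1, 0, 10)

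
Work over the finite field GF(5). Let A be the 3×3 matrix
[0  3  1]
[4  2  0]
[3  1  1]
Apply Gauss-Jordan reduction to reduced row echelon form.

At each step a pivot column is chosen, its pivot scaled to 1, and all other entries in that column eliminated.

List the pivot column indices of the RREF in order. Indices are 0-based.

pivot(0,0): swap R0↔R1
pivot(0,0)=4: scale R0 → (1, 3, 0)
  clear (2,0): R2 −= (3)R0 → (0, 2, 1)
pivot(1,1)=3: scale R1 → (0, 1, 2)
  clear (0,1): R0 −= (3)R1 → (1, 0, 4)
  clear (2,1): R2 −= (2)R1 → (0, 0, 2)
pivot(2,2)=2: scale R2 → (0, 0, 1)
  clear (0,2): R0 −= (4)R2 → (1, 0, 0)
  clear (1,2): R1 −= (2)R2 → (0, 1, 0)

pivot columns: 0, 1, 2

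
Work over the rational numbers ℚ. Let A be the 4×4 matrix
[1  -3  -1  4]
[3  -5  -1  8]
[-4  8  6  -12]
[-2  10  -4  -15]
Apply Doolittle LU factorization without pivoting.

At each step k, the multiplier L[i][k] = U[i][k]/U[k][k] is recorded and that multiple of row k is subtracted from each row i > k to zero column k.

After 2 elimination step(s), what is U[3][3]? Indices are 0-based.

k=0: U[0][0]=1
  eliminate (1,0): mult=3, new row 1: (0, 4, 2, -4); set L[1][0]=3
  eliminate (2,0): mult=-4, new row 2: (0, -4, 2, 4); set L[2][0]=-4
  eliminate (3,0): mult=-2, new row 3: (0, 4, -6, -7); set L[3][0]=-2
k=1: U[1][1]=4
  eliminate (2,1): mult=-1, new row 2: (0, 0, 4, 0); set L[2][1]=-1
  eliminate (3,1): mult=1, new row 3: (0, 0, -8, -3); set L[3][1]=1

U[3][3] = -3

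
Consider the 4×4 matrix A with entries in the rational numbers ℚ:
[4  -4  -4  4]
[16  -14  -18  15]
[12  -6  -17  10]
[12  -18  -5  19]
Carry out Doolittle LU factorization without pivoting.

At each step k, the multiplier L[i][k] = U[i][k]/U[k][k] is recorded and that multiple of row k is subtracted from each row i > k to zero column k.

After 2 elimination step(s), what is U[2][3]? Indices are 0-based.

Step 1: pivot at (0,0) is 4.
  row1 ← row1 − (4)·row0  ⇒  L[1][0]=4, U row1=(0, 2, -2, -1)
  row2 ← row2 − (3)·row0  ⇒  L[2][0]=3, U row2=(0, 6, -5, -2)
  row3 ← row3 − (3)·row0  ⇒  L[3][0]=3, U row3=(0, -6, 7, 7)
Step 2: pivot at (1,1) is 2.
  row2 ← row2 − (3)·row1  ⇒  L[2][1]=3, U row2=(0, 0, 1, 1)
  row3 ← row3 − (-3)·row1  ⇒  L[3][1]=-3, U row3=(0, 0, 1, 4)

U[2][3] = 1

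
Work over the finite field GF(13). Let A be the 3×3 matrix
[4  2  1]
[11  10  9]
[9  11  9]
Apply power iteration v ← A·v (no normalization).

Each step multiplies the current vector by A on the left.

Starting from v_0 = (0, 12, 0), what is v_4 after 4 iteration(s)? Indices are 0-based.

v_4 = (9, 0, 10)

v_0 = (0, 12, 0).
v_1 = A·v_0 = (11, 3, 2).
v_2 = A·v_1 = (0, 0, 7).
v_3 = A·v_2 = (7, 11, 11).
v_4 = A·v_3 = (9, 0, 10).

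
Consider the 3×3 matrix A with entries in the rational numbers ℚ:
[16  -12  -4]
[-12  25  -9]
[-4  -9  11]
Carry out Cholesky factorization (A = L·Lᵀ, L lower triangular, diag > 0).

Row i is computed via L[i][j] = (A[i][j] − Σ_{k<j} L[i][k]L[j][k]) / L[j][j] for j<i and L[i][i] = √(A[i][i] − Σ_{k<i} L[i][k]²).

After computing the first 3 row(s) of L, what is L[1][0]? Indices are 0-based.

L[1][0] = -3

Step 1: L[0][0] = √(16) = 4.
  L[1][0] = (-12) / L[0][0] = -3.
Step 2: L[1][1] = √(16) = 4.
  L[2][0] = (-4) / L[0][0] = -1.
  L[2][1] = (-12) / L[1][1] = -3.
Step 3: L[2][2] = √(1) = 1.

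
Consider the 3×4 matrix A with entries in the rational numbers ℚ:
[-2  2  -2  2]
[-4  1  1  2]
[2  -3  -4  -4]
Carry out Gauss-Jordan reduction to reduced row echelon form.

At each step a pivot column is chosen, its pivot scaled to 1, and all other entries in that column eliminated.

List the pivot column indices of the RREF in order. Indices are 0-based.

pivot columns: 0, 1, 2

step 1: normalize row 0 (÷-2) = (1, -1, 1, -1)
  row 1: subtract -4×row0 = (0, -3, 5, -2)
  row 2: subtract 2×row0 = (0, -1, -6, -2)
step 2: normalize row 1 (÷-3) = (0, 1, -5/3, 2/3)
  row 0: subtract -1×row1 = (1, 0, -2/3, -1/3)
  row 2: subtract -1×row1 = (0, 0, -23/3, -4/3)
step 3: normalize row 2 (÷-23/3) = (0, 0, 1, 4/23)
  row 0: subtract -2/3×row2 = (1, 0, 0, -5/23)
  row 1: subtract -5/3×row2 = (0, 1, 0, 22/23)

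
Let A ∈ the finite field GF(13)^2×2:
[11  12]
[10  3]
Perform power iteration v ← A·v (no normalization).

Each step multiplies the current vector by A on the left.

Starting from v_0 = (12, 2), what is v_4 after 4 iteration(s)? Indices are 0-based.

v_0 = (12, 2).
v_1 = A·v_0 = (0, 9).
v_2 = A·v_1 = (4, 1).
v_3 = A·v_2 = (4, 4).
v_4 = A·v_3 = (1, 0).

v_4 = (1, 0)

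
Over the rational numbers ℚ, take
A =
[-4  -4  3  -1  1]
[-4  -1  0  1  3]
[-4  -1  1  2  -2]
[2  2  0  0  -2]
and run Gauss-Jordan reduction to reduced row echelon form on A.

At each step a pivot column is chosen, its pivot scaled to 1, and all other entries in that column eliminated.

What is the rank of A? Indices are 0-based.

rank = 4

[1] R0 /= -4  ⇒  (1, 1, -3/4, 1/4, -1/4)
     R1 -= -4·R0  ⇒  (0, 3, -3, 2, 2)
     R2 -= -4·R0  ⇒  (0, 3, -2, 3, -3)
     R3 -= 2·R0  ⇒  (0, 0, 3/2, -1/2, -3/2)
[2] R1 /= 3  ⇒  (0, 1, -1, 2/3, 2/3)
     R0 -= 1·R1  ⇒  (1, 0, 1/4, -5/12, -11/12)
     R2 -= 3·R1  ⇒  (0, 0, 1, 1, -5)
[3] R2 /= 1  ⇒  (0, 0, 1, 1, -5)
     R0 -= 1/4·R2  ⇒  (1, 0, 0, -2/3, 1/3)
     R1 -= -1·R2  ⇒  (0, 1, 0, 5/3, -13/3)
     R3 -= 3/2·R2  ⇒  (0, 0, 0, -2, 6)
[4] R3 /= -2  ⇒  (0, 0, 0, 1, -3)
     R0 -= -2/3·R3  ⇒  (1, 0, 0, 0, -5/3)
     R1 -= 5/3·R3  ⇒  (0, 1, 0, 0, 2/3)
     R2 -= 1·R3  ⇒  (0, 0, 1, 0, -2)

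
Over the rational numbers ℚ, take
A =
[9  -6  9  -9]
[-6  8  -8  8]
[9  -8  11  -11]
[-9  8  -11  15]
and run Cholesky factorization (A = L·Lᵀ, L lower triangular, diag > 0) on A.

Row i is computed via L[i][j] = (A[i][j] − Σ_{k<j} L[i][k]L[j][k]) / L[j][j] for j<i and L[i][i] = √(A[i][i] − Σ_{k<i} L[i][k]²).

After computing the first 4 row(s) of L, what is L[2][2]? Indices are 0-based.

Step 1: L[0][0] = √(9) = 3.
  L[1][0] = (-6) / L[0][0] = -2.
Step 2: L[1][1] = √(4) = 2.
  L[2][0] = (9) / L[0][0] = 3.
  L[2][1] = (-2) / L[1][1] = -1.
Step 3: L[2][2] = √(1) = 1.
  L[3][0] = (-9) / L[0][0] = -3.
  L[3][1] = (2) / L[1][1] = 1.
  L[3][2] = (-1) / L[2][2] = -1.
Step 4: L[3][3] = √(4) = 2.

L[2][2] = 1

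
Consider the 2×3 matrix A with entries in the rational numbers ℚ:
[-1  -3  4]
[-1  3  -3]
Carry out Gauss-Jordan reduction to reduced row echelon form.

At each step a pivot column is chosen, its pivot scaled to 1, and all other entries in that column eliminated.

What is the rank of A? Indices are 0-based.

step 1: normalize row 0 (÷-1) = (1, 3, -4)
  row 1: subtract -1×row0 = (0, 6, -7)
step 2: normalize row 1 (÷6) = (0, 1, -7/6)
  row 0: subtract 3×row1 = (1, 0, -1/2)

rank = 2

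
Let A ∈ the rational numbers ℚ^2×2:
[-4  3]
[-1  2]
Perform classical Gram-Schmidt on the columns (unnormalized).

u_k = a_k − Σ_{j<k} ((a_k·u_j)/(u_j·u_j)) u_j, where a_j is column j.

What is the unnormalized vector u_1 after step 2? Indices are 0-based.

u_1 = (-5/17, 20/17)

Step 1: u_0 = a_0 = (-4, -1).
Step 2: u_1 = a_1 − (-14/17)·u_0 = (-5/17, 20/17).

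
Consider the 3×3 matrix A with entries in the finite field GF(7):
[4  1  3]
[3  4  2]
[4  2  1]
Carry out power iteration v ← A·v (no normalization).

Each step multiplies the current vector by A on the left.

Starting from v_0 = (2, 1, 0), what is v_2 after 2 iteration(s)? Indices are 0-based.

v_2 = (6, 3, 3)

v_0 = (2, 1, 0).
v_1 = A·v_0 = (2, 3, 3).
v_2 = A·v_1 = (6, 3, 3).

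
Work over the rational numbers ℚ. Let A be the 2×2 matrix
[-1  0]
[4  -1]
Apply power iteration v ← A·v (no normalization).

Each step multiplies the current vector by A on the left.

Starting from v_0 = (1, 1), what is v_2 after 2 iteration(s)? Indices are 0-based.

v_2 = (1, -7)

v_0 = (1, 1).
v_1 = A·v_0 = (-1, 3).
v_2 = A·v_1 = (1, -7).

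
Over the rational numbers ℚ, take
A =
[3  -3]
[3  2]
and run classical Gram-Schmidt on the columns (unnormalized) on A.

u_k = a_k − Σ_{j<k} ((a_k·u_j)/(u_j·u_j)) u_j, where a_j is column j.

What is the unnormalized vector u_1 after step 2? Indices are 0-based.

Step 1: u_0 = a_0 = (3, 3).
Step 2: u_1 = a_1 − (-1/6)·u_0 = (-5/2, 5/2).

u_1 = (-5/2, 5/2)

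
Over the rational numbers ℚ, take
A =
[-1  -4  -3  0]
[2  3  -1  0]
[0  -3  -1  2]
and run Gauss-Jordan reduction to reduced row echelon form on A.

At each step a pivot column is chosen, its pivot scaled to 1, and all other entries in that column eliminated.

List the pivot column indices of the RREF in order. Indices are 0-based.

pivot columns: 0, 1, 2

pivot(0,0)=-1: scale R0 → (1, 4, 3, 0)
  clear (1,0): R1 −= (2)R0 → (0, -5, -7, 0)
pivot(1,1)=-5: scale R1 → (0, 1, 7/5, 0)
  clear (0,1): R0 −= (4)R1 → (1, 0, -13/5, 0)
  clear (2,1): R2 −= (-3)R1 → (0, 0, 16/5, 2)
pivot(2,2)=16/5: scale R2 → (0, 0, 1, 5/8)
  clear (0,2): R0 −= (-13/5)R2 → (1, 0, 0, 13/8)
  clear (1,2): R1 −= (7/5)R2 → (0, 1, 0, -7/8)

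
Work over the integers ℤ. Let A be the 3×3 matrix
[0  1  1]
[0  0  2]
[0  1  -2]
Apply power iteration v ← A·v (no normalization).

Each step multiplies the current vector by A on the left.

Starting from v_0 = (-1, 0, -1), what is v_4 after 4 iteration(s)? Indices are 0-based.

v_0 = (-1, 0, -1).
v_1 = A·v_0 = (-1, -2, 2).
v_2 = A·v_1 = (0, 4, -6).
v_3 = A·v_2 = (-2, -12, 16).
v_4 = A·v_3 = (4, 32, -44).

v_4 = (4, 32, -44)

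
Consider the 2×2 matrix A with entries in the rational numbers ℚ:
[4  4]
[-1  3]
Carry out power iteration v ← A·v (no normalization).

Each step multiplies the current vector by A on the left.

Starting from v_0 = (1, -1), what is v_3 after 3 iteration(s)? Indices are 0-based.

v_3 = (-112, -20)

v_0 = (1, -1).
v_1 = A·v_0 = (0, -4).
v_2 = A·v_1 = (-16, -12).
v_3 = A·v_2 = (-112, -20).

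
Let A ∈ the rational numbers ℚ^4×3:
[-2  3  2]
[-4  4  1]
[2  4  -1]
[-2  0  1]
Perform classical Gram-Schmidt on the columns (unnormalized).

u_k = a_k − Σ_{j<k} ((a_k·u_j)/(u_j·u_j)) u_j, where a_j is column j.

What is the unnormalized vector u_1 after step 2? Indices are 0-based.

u_1 = (2, 2, 5, -1)

Step 1: u_0 = a_0 = (-2, -4, 2, -2).
Step 2: u_1 = a_1 − (-1/2)·u_0 = (2, 2, 5, -1).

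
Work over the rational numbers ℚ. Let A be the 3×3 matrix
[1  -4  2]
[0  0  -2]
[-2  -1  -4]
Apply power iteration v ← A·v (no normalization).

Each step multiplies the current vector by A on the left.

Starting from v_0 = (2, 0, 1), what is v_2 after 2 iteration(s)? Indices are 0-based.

v_0 = (2, 0, 1).
v_1 = A·v_0 = (4, -2, -8).
v_2 = A·v_1 = (-4, 16, 26).

v_2 = (-4, 16, 26)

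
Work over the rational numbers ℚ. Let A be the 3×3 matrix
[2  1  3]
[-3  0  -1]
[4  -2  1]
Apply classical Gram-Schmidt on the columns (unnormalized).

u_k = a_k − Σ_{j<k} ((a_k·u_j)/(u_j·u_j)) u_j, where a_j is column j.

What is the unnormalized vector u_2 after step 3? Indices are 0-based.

Step 1: u_0 = a_0 = (2, -3, 4).
Step 2: u_1 = a_1 − (-6/29)·u_0 = (41/29, -18/29, -34/29).
Step 3: u_2 = a_2 − (13/29)·u_0 − (107/109)·u_1 = (78/109, 104/109, 39/109).

u_2 = (78/109, 104/109, 39/109)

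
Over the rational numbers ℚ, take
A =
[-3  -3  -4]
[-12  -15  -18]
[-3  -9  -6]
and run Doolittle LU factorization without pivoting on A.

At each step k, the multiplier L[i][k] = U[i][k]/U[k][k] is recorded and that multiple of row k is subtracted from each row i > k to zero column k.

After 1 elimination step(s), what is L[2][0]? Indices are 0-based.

k=0: U[0][0]=-3
  eliminate (1,0): mult=4, new row 1: (0, -3, -2); set L[1][0]=4
  eliminate (2,0): mult=1, new row 2: (0, -6, -2); set L[2][0]=1

L[2][0] = 1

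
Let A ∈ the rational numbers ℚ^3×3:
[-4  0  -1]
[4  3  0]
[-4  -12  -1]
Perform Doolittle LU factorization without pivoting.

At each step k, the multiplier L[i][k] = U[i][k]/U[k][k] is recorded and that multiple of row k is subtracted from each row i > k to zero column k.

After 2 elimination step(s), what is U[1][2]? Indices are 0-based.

Step 1: pivot at (0,0) is -4.
  row1 ← row1 − (-1)·row0  ⇒  L[1][0]=-1, U row1=(0, 3, -1)
  row2 ← row2 − (1)·row0  ⇒  L[2][0]=1, U row2=(0, -12, 0)
Step 2: pivot at (1,1) is 3.
  row2 ← row2 − (-4)·row1  ⇒  L[2][1]=-4, U row2=(0, 0, -4)

U[1][2] = -1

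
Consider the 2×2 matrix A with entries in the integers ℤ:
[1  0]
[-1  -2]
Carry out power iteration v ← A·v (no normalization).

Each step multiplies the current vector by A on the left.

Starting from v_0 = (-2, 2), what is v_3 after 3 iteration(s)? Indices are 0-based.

v_0 = (-2, 2).
v_1 = A·v_0 = (-2, -2).
v_2 = A·v_1 = (-2, 6).
v_3 = A·v_2 = (-2, -10).

v_3 = (-2, -10)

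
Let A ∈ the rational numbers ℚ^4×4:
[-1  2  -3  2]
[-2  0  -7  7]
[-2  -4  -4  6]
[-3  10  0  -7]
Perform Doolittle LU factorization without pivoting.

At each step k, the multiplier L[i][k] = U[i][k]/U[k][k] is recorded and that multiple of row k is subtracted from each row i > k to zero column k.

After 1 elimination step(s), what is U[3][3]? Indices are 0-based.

U[3][3] = -13

[col 0] pivot -1
  R1 -= 2*R0 → (0, -4, -1, 3)  (L[1][0] := 2)
  R2 -= 2*R0 → (0, -8, 2, 2)  (L[2][0] := 2)
  R3 -= 3*R0 → (0, 4, 9, -13)  (L[3][0] := 3)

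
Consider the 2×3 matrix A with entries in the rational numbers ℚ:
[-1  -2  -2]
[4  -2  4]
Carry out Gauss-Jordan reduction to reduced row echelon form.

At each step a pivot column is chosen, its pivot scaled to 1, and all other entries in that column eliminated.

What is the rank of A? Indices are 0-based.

pivot(0,0)=-1: scale R0 → (1, 2, 2)
  clear (1,0): R1 −= (4)R0 → (0, -10, -4)
pivot(1,1)=-10: scale R1 → (0, 1, 2/5)
  clear (0,1): R0 −= (2)R1 → (1, 0, 6/5)

rank = 2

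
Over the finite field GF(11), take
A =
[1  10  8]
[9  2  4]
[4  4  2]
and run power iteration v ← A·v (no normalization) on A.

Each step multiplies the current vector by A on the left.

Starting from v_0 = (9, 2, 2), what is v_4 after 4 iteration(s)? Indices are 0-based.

v_0 = (9, 2, 2).
v_1 = A·v_0 = (1, 5, 4).
v_2 = A·v_1 = (6, 2, 10).
v_3 = A·v_2 = (7, 10, 8).
v_4 = A·v_3 = (6, 5, 7).

v_4 = (6, 5, 7)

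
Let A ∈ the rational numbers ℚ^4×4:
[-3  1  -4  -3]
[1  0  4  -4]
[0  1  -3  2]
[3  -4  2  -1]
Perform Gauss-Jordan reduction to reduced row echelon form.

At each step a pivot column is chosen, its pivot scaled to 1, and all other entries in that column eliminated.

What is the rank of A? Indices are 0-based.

[1] R0 /= -3  ⇒  (1, -1/3, 4/3, 1)
     R1 -= 1·R0  ⇒  (0, 1/3, 8/3, -5)
     R3 -= 3·R0  ⇒  (0, -3, -2, -4)
[2] R1 /= 1/3  ⇒  (0, 1, 8, -15)
     R0 -= -1/3·R1  ⇒  (1, 0, 4, -4)
     R2 -= 1·R1  ⇒  (0, 0, -11, 17)
     R3 -= -3·R1  ⇒  (0, 0, 22, -49)
[3] R2 /= -11  ⇒  (0, 0, 1, -17/11)
     R0 -= 4·R2  ⇒  (1, 0, 0, 24/11)
     R1 -= 8·R2  ⇒  (0, 1, 0, -29/11)
     R3 -= 22·R2  ⇒  (0, 0, 0, -15)
[4] R3 /= -15  ⇒  (0, 0, 0, 1)
     R0 -= 24/11·R3  ⇒  (1, 0, 0, 0)
     R1 -= -29/11·R3  ⇒  (0, 1, 0, 0)
     R2 -= -17/11·R3  ⇒  (0, 0, 1, 0)

rank = 4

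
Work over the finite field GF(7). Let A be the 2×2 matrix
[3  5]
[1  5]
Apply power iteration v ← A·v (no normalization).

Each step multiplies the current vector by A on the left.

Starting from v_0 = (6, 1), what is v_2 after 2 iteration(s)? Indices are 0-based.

v_0 = (6, 1).
v_1 = A·v_0 = (2, 4).
v_2 = A·v_1 = (5, 1).

v_2 = (5, 1)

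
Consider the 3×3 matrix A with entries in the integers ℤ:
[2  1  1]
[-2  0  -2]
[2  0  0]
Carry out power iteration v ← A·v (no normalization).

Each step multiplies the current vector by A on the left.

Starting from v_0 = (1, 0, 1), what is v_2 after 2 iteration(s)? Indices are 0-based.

v_2 = (4, -10, 6)

v_0 = (1, 0, 1).
v_1 = A·v_0 = (3, -4, 2).
v_2 = A·v_1 = (4, -10, 6).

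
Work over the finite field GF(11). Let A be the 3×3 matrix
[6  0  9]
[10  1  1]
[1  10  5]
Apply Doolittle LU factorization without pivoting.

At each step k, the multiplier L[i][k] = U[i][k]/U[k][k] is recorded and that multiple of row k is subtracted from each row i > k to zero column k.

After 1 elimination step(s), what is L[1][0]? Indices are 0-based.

L[1][0] = 9

[col 0] pivot 6
  R1 -= 9*R0 → (0, 1, 8)  (L[1][0] := 9)
  R2 -= 2*R0 → (0, 10, 9)  (L[2][0] := 2)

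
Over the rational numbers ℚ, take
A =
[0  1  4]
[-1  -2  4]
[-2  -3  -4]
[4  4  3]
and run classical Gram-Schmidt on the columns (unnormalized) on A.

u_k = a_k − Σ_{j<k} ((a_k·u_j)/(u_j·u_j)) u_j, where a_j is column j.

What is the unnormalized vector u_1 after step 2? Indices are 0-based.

u_1 = (1, -6/7, -5/7, -4/7)

Step 1: u_0 = a_0 = (0, -1, -2, 4).
Step 2: u_1 = a_1 − (8/7)·u_0 = (1, -6/7, -5/7, -4/7).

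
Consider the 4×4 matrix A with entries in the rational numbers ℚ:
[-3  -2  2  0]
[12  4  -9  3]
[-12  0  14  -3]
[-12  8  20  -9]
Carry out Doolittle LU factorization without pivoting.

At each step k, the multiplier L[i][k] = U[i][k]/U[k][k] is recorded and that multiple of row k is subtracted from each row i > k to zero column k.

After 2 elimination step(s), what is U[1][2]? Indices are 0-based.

[col 0] pivot -3
  R1 -= -4*R0 → (0, -4, -1, 3)  (L[1][0] := -4)
  R2 -= 4*R0 → (0, 8, 6, -3)  (L[2][0] := 4)
  R3 -= 4*R0 → (0, 16, 12, -9)  (L[3][0] := 4)
[col 1] pivot -4
  R2 -= -2*R1 → (0, 0, 4, 3)  (L[2][1] := -2)
  R3 -= -4*R1 → (0, 0, 8, 3)  (L[3][1] := -4)

U[1][2] = -1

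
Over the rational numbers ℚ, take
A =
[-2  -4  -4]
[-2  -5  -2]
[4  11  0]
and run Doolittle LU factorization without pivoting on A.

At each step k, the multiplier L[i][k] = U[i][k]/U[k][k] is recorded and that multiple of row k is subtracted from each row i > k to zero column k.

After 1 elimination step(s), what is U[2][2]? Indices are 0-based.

U[2][2] = -8

Step 1: pivot at (0,0) is -2.
  row1 ← row1 − (1)·row0  ⇒  L[1][0]=1, U row1=(0, -1, 2)
  row2 ← row2 − (-2)·row0  ⇒  L[2][0]=-2, U row2=(0, 3, -8)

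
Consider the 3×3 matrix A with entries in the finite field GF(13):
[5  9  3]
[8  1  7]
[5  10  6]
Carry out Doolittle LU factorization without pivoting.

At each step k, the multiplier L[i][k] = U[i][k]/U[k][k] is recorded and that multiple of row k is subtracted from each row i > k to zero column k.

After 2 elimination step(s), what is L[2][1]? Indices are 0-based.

[col 0] pivot 5
  R1 -= 12*R0 → (0, 10, 10)  (L[1][0] := 12)
  R2 -= 1*R0 → (0, 1, 3)  (L[2][0] := 1)
[col 1] pivot 10
  R2 -= 4*R1 → (0, 0, 2)  (L[2][1] := 4)

L[2][1] = 4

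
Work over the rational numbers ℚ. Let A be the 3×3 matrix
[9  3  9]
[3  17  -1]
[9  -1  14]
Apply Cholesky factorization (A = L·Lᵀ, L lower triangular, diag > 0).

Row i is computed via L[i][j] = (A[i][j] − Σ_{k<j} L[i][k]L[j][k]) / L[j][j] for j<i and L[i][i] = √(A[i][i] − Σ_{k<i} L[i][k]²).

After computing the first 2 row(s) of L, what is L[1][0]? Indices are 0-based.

L[1][0] = 1

Step 1: L[0][0] = √(9) = 3.
  L[1][0] = (3) / L[0][0] = 1.
Step 2: L[1][1] = √(16) = 4.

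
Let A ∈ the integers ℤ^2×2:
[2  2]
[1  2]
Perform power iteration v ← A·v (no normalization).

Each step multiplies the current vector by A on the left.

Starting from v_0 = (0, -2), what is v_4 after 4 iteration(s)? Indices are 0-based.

v_0 = (0, -2).
v_1 = A·v_0 = (-4, -4).
v_2 = A·v_1 = (-16, -12).
v_3 = A·v_2 = (-56, -40).
v_4 = A·v_3 = (-192, -136).

v_4 = (-192, -136)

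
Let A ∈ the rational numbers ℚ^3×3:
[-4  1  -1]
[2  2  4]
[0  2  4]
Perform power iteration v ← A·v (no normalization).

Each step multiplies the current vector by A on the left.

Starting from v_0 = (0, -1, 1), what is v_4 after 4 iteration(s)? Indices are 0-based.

v_0 = (0, -1, 1).
v_1 = A·v_0 = (-2, 2, 2).
v_2 = A·v_1 = (8, 8, 12).
v_3 = A·v_2 = (-36, 80, 64).
v_4 = A·v_3 = (160, 344, 416).

v_4 = (160, 344, 416)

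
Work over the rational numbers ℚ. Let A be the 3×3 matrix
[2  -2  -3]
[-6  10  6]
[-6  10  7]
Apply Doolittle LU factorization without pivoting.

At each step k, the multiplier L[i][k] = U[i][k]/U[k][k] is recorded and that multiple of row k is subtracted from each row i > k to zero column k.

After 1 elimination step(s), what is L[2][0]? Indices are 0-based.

k=0: U[0][0]=2
  eliminate (1,0): mult=-3, new row 1: (0, 4, -3); set L[1][0]=-3
  eliminate (2,0): mult=-3, new row 2: (0, 4, -2); set L[2][0]=-3

L[2][0] = -3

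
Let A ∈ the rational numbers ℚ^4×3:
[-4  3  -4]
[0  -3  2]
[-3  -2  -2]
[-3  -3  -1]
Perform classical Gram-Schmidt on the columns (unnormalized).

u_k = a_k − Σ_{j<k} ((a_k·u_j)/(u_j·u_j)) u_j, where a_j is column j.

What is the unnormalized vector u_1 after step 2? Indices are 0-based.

u_1 = (57/17, -3, -59/34, -93/34)

Step 1: u_0 = a_0 = (-4, 0, -3, -3).
Step 2: u_1 = a_1 − (3/34)·u_0 = (57/17, -3, -59/34, -93/34).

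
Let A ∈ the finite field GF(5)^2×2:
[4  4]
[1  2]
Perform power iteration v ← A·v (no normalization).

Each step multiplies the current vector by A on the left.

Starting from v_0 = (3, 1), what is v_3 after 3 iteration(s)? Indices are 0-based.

v_0 = (3, 1).
v_1 = A·v_0 = (1, 0).
v_2 = A·v_1 = (4, 1).
v_3 = A·v_2 = (0, 1).

v_3 = (0, 1)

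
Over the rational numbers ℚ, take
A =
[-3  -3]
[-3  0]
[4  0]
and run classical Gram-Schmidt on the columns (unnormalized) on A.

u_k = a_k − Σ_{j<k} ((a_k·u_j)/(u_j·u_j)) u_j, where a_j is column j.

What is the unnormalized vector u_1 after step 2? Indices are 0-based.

u_1 = (-75/34, 27/34, -18/17)

Step 1: u_0 = a_0 = (-3, -3, 4).
Step 2: u_1 = a_1 − (9/34)·u_0 = (-75/34, 27/34, -18/17).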